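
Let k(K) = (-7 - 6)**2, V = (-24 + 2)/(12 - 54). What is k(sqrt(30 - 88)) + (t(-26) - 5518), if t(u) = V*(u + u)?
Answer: -112901/21 ≈ -5376.2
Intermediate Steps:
V = 11/21 (V = -22/(-42) = -22*(-1/42) = 11/21 ≈ 0.52381)
t(u) = 22*u/21 (t(u) = 11*(u + u)/21 = 11*(2*u)/21 = 22*u/21)
k(K) = 169 (k(K) = (-13)**2 = 169)
k(sqrt(30 - 88)) + (t(-26) - 5518) = 169 + ((22/21)*(-26) - 5518) = 169 + (-572/21 - 5518) = 169 - 116450/21 = -112901/21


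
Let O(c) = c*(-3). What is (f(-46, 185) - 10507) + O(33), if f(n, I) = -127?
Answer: -10733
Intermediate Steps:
O(c) = -3*c
(f(-46, 185) - 10507) + O(33) = (-127 - 10507) - 3*33 = -10634 - 99 = -10733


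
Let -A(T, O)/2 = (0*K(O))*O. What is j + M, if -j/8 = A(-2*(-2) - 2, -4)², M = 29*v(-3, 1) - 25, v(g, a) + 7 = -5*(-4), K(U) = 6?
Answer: 352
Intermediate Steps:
v(g, a) = 13 (v(g, a) = -7 - 5*(-4) = -7 + 20 = 13)
M = 352 (M = 29*13 - 25 = 377 - 25 = 352)
A(T, O) = 0 (A(T, O) = -2*0*6*O = -0*O = -2*0 = 0)
j = 0 (j = -8*0² = -8*0 = 0)
j + M = 0 + 352 = 352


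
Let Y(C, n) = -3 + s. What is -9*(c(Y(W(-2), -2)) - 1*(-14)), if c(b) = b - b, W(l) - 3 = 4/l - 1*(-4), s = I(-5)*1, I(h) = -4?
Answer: -126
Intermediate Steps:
s = -4 (s = -4*1 = -4)
W(l) = 7 + 4/l (W(l) = 3 + (4/l - 1*(-4)) = 3 + (4/l + 4) = 3 + (4 + 4/l) = 7 + 4/l)
Y(C, n) = -7 (Y(C, n) = -3 - 4 = -7)
c(b) = 0
-9*(c(Y(W(-2), -2)) - 1*(-14)) = -9*(0 - 1*(-14)) = -9*(0 + 14) = -9*14 = -126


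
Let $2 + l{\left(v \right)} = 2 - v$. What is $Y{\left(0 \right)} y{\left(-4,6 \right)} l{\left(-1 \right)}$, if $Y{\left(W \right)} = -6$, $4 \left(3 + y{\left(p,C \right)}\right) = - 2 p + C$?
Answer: $-3$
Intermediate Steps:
$y{\left(p,C \right)} = -3 - \frac{p}{2} + \frac{C}{4}$ ($y{\left(p,C \right)} = -3 + \frac{- 2 p + C}{4} = -3 + \frac{C - 2 p}{4} = -3 + \left(- \frac{p}{2} + \frac{C}{4}\right) = -3 - \frac{p}{2} + \frac{C}{4}$)
$l{\left(v \right)} = - v$ ($l{\left(v \right)} = -2 - \left(-2 + v\right) = - v$)
$Y{\left(0 \right)} y{\left(-4,6 \right)} l{\left(-1 \right)} = - 6 \left(-3 - -2 + \frac{1}{4} \cdot 6\right) \left(\left(-1\right) \left(-1\right)\right) = - 6 \left(-3 + 2 + \frac{3}{2}\right) 1 = \left(-6\right) \frac{1}{2} \cdot 1 = \left(-3\right) 1 = -3$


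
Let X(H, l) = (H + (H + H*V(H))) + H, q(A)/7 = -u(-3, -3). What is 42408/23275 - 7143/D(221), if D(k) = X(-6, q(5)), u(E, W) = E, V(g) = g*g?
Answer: 3090821/95550 ≈ 32.348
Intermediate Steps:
V(g) = g**2
q(A) = 21 (q(A) = 7*(-1*(-3)) = 7*3 = 21)
X(H, l) = H**3 + 3*H (X(H, l) = (H + (H + H*H**2)) + H = (H + (H + H**3)) + H = (H**3 + 2*H) + H = H**3 + 3*H)
D(k) = -234 (D(k) = -6*(3 + (-6)**2) = -6*(3 + 36) = -6*39 = -234)
42408/23275 - 7143/D(221) = 42408/23275 - 7143/(-234) = 42408*(1/23275) - 7143*(-1/234) = 2232/1225 + 2381/78 = 3090821/95550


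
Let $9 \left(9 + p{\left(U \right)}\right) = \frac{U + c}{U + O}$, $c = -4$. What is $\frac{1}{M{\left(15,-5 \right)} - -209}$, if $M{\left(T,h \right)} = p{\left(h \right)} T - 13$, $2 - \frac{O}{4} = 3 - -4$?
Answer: $\frac{5}{308} \approx 0.016234$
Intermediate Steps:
$O = -20$ ($O = 8 - 4 \left(3 - -4\right) = 8 - 4 \left(3 + 4\right) = 8 - 28 = -20$)
$p{\left(U \right)} = -9 + \frac{-4 + U}{9 \left(-20 + U\right)}$ ($p{\left(U \right)} = -9 + \frac{\left(U - 4\right) \frac{1}{U - 20}}{9} = -9 + \frac{\left(-4 + U\right) \frac{1}{-20 + U}}{9} = -9 + \frac{\frac{1}{-20 + U} \left(-4 + U\right)}{9} = -9 + \frac{-4 + U}{9 \left(-20 + U\right)}$)
$M{\left(T,h \right)} = -13 + \frac{16 T \left(101 - 5 h\right)}{9 \left(-20 + h\right)}$ ($M{\left(T,h \right)} = \frac{16 \left(101 - 5 h\right)}{9 \left(-20 + h\right)} T - 13 = \frac{16 T \left(101 - 5 h\right)}{9 \left(-20 + h\right)} - 13 = -13 + \frac{16 T \left(101 - 5 h\right)}{9 \left(-20 + h\right)}$)
$\frac{1}{M{\left(15,-5 \right)} - -209} = \frac{1}{\frac{2340 - -585 - 240 \left(-101 + 5 \left(-5\right)\right)}{9 \left(-20 - 5\right)} - -209} = \frac{1}{\frac{2340 + 585 - 240 \left(-101 - 25\right)}{9 \left(-25\right)} + \left(-120 + 329\right)} = \frac{1}{\frac{1}{9} \left(- \frac{1}{25}\right) \left(2340 + 585 - 240 \left(-126\right)\right) + 209} = \frac{1}{\frac{1}{9} \left(- \frac{1}{25}\right) \left(2340 + 585 + 30240\right) + 209} = \frac{1}{\frac{1}{9} \left(- \frac{1}{25}\right) 33165 + 209} = \frac{1}{- \frac{737}{5} + 209} = \frac{1}{\frac{308}{5}} = \frac{5}{308}$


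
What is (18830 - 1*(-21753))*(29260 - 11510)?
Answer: 720348250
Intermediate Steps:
(18830 - 1*(-21753))*(29260 - 11510) = (18830 + 21753)*17750 = 40583*17750 = 720348250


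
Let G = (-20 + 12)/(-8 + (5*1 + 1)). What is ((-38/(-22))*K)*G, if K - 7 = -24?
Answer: -1292/11 ≈ -117.45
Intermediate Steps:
K = -17 (K = 7 - 24 = -17)
G = 4 (G = -8/(-8 + (5 + 1)) = -8/(-8 + 6) = -8/(-2) = -8*(-½) = 4)
((-38/(-22))*K)*G = (-38/(-22)*(-17))*4 = (-38*(-1/22)*(-17))*4 = ((19/11)*(-17))*4 = -323/11*4 = -1292/11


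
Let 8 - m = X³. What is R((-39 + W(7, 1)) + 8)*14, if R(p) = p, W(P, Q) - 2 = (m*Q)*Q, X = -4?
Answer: 602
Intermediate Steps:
m = 72 (m = 8 - 1*(-4)³ = 8 - 1*(-64) = 8 + 64 = 72)
W(P, Q) = 2 + 72*Q² (W(P, Q) = 2 + (72*Q)*Q = 2 + 72*Q²)
R((-39 + W(7, 1)) + 8)*14 = ((-39 + (2 + 72*1²)) + 8)*14 = ((-39 + (2 + 72*1)) + 8)*14 = ((-39 + (2 + 72)) + 8)*14 = ((-39 + 74) + 8)*14 = (35 + 8)*14 = 43*14 = 602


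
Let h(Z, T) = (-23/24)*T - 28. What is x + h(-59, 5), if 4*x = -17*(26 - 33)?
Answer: -73/24 ≈ -3.0417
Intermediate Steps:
h(Z, T) = -28 - 23*T/24 (h(Z, T) = (-23*1/24)*T - 28 = -23*T/24 - 28 = -28 - 23*T/24)
x = 119/4 (x = (-17*(26 - 33))/4 = (-17*(-7))/4 = (¼)*119 = 119/4 ≈ 29.750)
x + h(-59, 5) = 119/4 + (-28 - 23/24*5) = 119/4 + (-28 - 115/24) = 119/4 - 787/24 = -73/24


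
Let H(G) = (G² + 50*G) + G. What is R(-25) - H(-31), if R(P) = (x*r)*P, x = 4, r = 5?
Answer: 120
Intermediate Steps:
H(G) = G² + 51*G
R(P) = 20*P (R(P) = (4*5)*P = 20*P)
R(-25) - H(-31) = 20*(-25) - (-31)*(51 - 31) = -500 - (-31)*20 = -500 - 1*(-620) = -500 + 620 = 120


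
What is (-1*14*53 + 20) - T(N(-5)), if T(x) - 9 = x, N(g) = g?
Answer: -726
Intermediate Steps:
T(x) = 9 + x
(-1*14*53 + 20) - T(N(-5)) = (-1*14*53 + 20) - (9 - 5) = (-14*53 + 20) - 1*4 = (-742 + 20) - 4 = -722 - 4 = -726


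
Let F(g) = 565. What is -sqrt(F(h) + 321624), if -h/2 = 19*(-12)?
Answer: -sqrt(322189) ≈ -567.62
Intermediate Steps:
h = 456 (h = -38*(-12) = -2*(-228) = 456)
-sqrt(F(h) + 321624) = -sqrt(565 + 321624) = -sqrt(322189)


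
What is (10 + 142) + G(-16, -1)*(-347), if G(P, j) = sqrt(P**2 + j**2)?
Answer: 152 - 347*sqrt(257) ≈ -5410.8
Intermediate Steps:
(10 + 142) + G(-16, -1)*(-347) = (10 + 142) + sqrt((-16)**2 + (-1)**2)*(-347) = 152 + sqrt(256 + 1)*(-347) = 152 + sqrt(257)*(-347) = 152 - 347*sqrt(257)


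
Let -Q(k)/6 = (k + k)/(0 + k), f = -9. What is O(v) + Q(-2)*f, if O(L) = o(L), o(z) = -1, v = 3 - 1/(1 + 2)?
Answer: 107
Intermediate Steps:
v = 8/3 (v = 3 - 1/3 = 3 - 1*⅓ = 3 - ⅓ = 8/3 ≈ 2.6667)
O(L) = -1
Q(k) = -12 (Q(k) = -6*(k + k)/(0 + k) = -6*2*k/k = -6*2 = -12)
O(v) + Q(-2)*f = -1 - 12*(-9) = -1 + 108 = 107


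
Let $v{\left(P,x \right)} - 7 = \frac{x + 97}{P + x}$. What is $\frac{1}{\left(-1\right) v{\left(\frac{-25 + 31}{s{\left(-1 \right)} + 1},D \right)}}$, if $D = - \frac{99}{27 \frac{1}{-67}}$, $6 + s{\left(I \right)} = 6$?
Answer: $- \frac{755}{6313} \approx -0.11959$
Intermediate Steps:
$s{\left(I \right)} = 0$ ($s{\left(I \right)} = -6 + 6 = 0$)
$D = \frac{737}{3}$ ($D = - \frac{99}{27 \left(- \frac{1}{67}\right)} = - \frac{99}{- \frac{27}{67}} = \left(-99\right) \left(- \frac{67}{27}\right) = \frac{737}{3} \approx 245.67$)
$v{\left(P,x \right)} = 7 + \frac{97 + x}{P + x}$ ($v{\left(P,x \right)} = 7 + \frac{x + 97}{P + x} = 7 + \frac{97 + x}{P + x}$)
$\frac{1}{\left(-1\right) v{\left(\frac{-25 + 31}{s{\left(-1 \right)} + 1},D \right)}} = \frac{1}{\left(-1\right) \frac{97 + 7 \frac{-25 + 31}{0 + 1} + 8 \cdot \frac{737}{3}}{\frac{-25 + 31}{0 + 1} + \frac{737}{3}}} = \frac{1}{\left(-1\right) \frac{97 + 7 \cdot \frac{6}{1} + \frac{5896}{3}}{\frac{6}{1} + \frac{737}{3}}} = \frac{1}{\left(-1\right) \frac{97 + 7 \cdot 6 \cdot 1 + \frac{5896}{3}}{6 \cdot 1 + \frac{737}{3}}} = \frac{1}{\left(-1\right) \frac{97 + 7 \cdot 6 + \frac{5896}{3}}{6 + \frac{737}{3}}} = \frac{1}{\left(-1\right) \frac{97 + 42 + \frac{5896}{3}}{\frac{755}{3}}} = \frac{1}{\left(-1\right) \frac{3}{755} \cdot \frac{6313}{3}} = \frac{1}{\left(-1\right) \frac{6313}{755}} = \frac{1}{- \frac{6313}{755}} = - \frac{755}{6313}$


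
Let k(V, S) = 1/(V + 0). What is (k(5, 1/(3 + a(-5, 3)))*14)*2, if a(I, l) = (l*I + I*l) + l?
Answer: 28/5 ≈ 5.6000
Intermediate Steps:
a(I, l) = l + 2*I*l (a(I, l) = (I*l + I*l) + l = 2*I*l + l = l + 2*I*l)
k(V, S) = 1/V
(k(5, 1/(3 + a(-5, 3)))*14)*2 = (14/5)*2 = 28/5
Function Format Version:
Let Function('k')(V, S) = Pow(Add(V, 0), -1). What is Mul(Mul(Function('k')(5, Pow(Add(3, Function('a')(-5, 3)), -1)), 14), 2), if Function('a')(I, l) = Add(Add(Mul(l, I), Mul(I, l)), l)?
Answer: Rational(28, 5) ≈ 5.6000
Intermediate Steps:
Function('a')(I, l) = Add(l, Mul(2, I, l)) (Function('a')(I, l) = Add(Add(Mul(I, l), Mul(I, l)), l) = Add(Mul(2, I, l), l) = Add(l, Mul(2, I, l)))
Function('k')(V, S) = Pow(V, -1)
Mul(Mul(Function('k')(5, Pow(Add(3, Function('a')(-5, 3)), -1)), 14), 2) = Mul(Mul(Pow(5, -1), 14), 2) = Mul(Mul(Rational(1, 5), 14), 2) = Mul(Rational(14, 5), 2) = Rational(28, 5)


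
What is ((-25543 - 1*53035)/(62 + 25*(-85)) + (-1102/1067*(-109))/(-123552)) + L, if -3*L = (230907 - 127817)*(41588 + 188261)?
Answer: -1074042169372384877461/135982628496 ≈ -7.8984e+9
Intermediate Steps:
L = -23695133410/3 (L = -(230907 - 127817)*(41588 + 188261)/3 = -103090*229849/3 = -1/3*23695133410 = -23695133410/3 ≈ -7.8984e+9)
((-25543 - 1*53035)/(62 + 25*(-85)) + (-1102/1067*(-109))/(-123552)) + L = ((-25543 - 1*53035)/(62 + 25*(-85)) + (-1102/1067*(-109))/(-123552)) - 23695133410/3 = ((-25543 - 53035)/(62 - 2125) + (-1102*1/1067*(-109))*(-1/123552)) - 23695133410/3 = (-78578/(-2063) - 1102/1067*(-109)*(-1/123552)) - 23695133410/3 = (-78578*(-1/2063) + (120118/1067)*(-1/123552)) - 23695133410/3 = (78578/2063 - 60059/65914992) - 23695133410/3 = 5179344339659/135982628496 - 23695133410/3 = -1074042169372384877461/135982628496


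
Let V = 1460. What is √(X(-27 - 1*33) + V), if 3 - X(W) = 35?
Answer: 2*√357 ≈ 37.789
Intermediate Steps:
X(W) = -32 (X(W) = 3 - 1*35 = 3 - 35 = -32)
√(X(-27 - 1*33) + V) = √(-32 + 1460) = √1428 = 2*√357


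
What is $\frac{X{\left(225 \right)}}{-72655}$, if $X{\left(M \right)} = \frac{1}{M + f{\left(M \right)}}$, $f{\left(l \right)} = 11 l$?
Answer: $- \frac{1}{196168500} \approx -5.0977 \cdot 10^{-9}$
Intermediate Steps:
$X{\left(M \right)} = \frac{1}{12 M}$ ($X{\left(M \right)} = \frac{1}{M + 11 M} = \frac{1}{12 M}$)
$\frac{X{\left(225 \right)}}{-72655} = \frac{\frac{1}{12} \cdot \frac{1}{225}}{-72655} = \frac{1}{12} \cdot \frac{1}{225} \left(- \frac{1}{72655}\right) = \frac{1}{2700} \left(- \frac{1}{72655}\right) = - \frac{1}{196168500}$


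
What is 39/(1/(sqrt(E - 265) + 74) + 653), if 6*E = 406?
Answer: 433456998/7257771115 + 156*I*sqrt(111)/7257771115 ≈ 0.059723 + 2.2646e-7*I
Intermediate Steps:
E = 203/3 (E = (1/6)*406 = 203/3 ≈ 67.667)
39/(1/(sqrt(E - 265) + 74) + 653) = 39/(1/(sqrt(203/3 - 265) + 74) + 653) = 39/(1/(sqrt(-592/3) + 74) + 653) = 39/(1/(4*I*sqrt(111)/3 + 74) + 653) = 39/(1/(74 + 4*I*sqrt(111)/3) + 653) = 39/(653 + 1/(74 + 4*I*sqrt(111)/3))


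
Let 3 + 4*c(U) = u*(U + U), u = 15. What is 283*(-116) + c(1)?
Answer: -131285/4 ≈ -32821.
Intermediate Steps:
c(U) = -¾ + 15*U/2 (c(U) = -¾ + (15*(U + U))/4 = -¾ + (15*(2*U))/4 = -¾ + (30*U)/4 = -¾ + 15*U/2)
283*(-116) + c(1) = 283*(-116) + (-¾ + (15/2)*1) = -32828 + (-¾ + 15/2) = -32828 + 27/4 = -131285/4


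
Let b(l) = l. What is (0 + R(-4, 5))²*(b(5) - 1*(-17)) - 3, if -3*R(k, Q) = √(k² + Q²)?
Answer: 875/9 ≈ 97.222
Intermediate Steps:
R(k, Q) = -√(Q² + k²)/3 (R(k, Q) = -√(k² + Q²)/3 = -√(Q² + k²)/3)
(0 + R(-4, 5))²*(b(5) - 1*(-17)) - 3 = (0 - √(5² + (-4)²)/3)²*(5 - 1*(-17)) - 3 = (0 - √(25 + 16)/3)²*(5 + 17) - 3 = (0 - √41/3)²*22 - 3 = (-√41/3)²*22 - 3 = (41/9)*22 - 3 = 902/9 - 3 = 875/9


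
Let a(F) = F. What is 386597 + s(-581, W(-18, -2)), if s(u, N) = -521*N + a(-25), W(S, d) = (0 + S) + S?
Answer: 405328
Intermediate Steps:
W(S, d) = 2*S (W(S, d) = S + S = 2*S)
s(u, N) = -25 - 521*N (s(u, N) = -521*N - 25 = -25 - 521*N)
386597 + s(-581, W(-18, -2)) = 386597 + (-25 - 1042*(-18)) = 386597 + (-25 - 521*(-36)) = 386597 + (-25 + 18756) = 386597 + 18731 = 405328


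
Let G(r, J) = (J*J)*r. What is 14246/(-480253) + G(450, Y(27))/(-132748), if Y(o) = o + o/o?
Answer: -6118728086/2276879473 ≈ -2.6873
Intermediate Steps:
Y(o) = 1 + o (Y(o) = o + 1 = 1 + o)
G(r, J) = r*J**2 (G(r, J) = J**2*r = r*J**2)
14246/(-480253) + G(450, Y(27))/(-132748) = 14246/(-480253) + (450*(1 + 27)**2)/(-132748) = 14246*(-1/480253) + (450*28**2)*(-1/132748) = -14246/480253 + (450*784)*(-1/132748) = -14246/480253 + 352800*(-1/132748) = -14246/480253 - 12600/4741 = -6118728086/2276879473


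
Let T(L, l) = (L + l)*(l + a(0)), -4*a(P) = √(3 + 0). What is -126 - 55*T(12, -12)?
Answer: -126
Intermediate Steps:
a(P) = -√3/4 (a(P) = -√(3 + 0)/4 = -√3/4)
T(L, l) = (L + l)*(l - √3/4)
-126 - 55*T(12, -12) = -126 - 55*((-12)² + 12*(-12) - ¼*12*√3 - ¼*(-12)*√3) = -126 - 55*(144 - 144 - 3*√3 + 3*√3) = -126 - 55*0 = -126 + 0 = -126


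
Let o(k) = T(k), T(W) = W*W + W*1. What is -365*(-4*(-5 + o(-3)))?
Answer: 1460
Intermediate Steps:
T(W) = W + W² (T(W) = W² + W = W + W²)
o(k) = k*(1 + k)
-365*(-4*(-5 + o(-3))) = -365*(-4*(-5 - 3*(1 - 3))) = -365*(-4*(-5 - 3*(-2))) = -365*(-4*(-5 + 6)) = -365*(-4*1) = -365*(-4) = -1*(-1460) = 1460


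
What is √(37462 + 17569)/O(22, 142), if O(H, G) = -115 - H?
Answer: -√55031/137 ≈ -1.7123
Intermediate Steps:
√(37462 + 17569)/O(22, 142) = √(37462 + 17569)/(-115 - 1*22) = √55031/(-115 - 22) = √55031/(-137) = √55031*(-1/137) = -√55031/137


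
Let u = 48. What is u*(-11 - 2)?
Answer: -624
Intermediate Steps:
u*(-11 - 2) = 48*(-11 - 2) = 48*(-13) = -624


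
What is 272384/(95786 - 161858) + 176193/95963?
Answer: -1812170237/792558417 ≈ -2.2865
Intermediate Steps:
272384/(95786 - 161858) + 176193/95963 = 272384/(-66072) + 176193*(1/95963) = 272384*(-1/66072) + 176193/95963 = -34048/8259 + 176193/95963 = -1812170237/792558417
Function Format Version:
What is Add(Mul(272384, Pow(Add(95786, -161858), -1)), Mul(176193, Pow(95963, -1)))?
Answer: Rational(-1812170237, 792558417) ≈ -2.2865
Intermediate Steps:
Add(Mul(272384, Pow(Add(95786, -161858), -1)), Mul(176193, Pow(95963, -1))) = Add(Mul(272384, Pow(-66072, -1)), Mul(176193, Rational(1, 95963))) = Add(Mul(272384, Rational(-1, 66072)), Rational(176193, 95963)) = Add(Rational(-34048, 8259), Rational(176193, 95963)) = Rational(-1812170237, 792558417)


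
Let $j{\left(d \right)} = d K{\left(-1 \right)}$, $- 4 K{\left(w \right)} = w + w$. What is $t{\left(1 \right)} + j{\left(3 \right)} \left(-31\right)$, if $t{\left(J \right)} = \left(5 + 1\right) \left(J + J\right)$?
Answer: $- \frac{69}{2} \approx -34.5$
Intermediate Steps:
$t{\left(J \right)} = 12 J$ ($t{\left(J \right)} = 6 \cdot 2 J = 12 J$)
$K{\left(w \right)} = - \frac{w}{2}$ ($K{\left(w \right)} = - \frac{w + w}{4} = - \frac{2 w}{4} = - \frac{w}{2}$)
$j{\left(d \right)} = \frac{d}{2}$ ($j{\left(d \right)} = d \left(\left(- \frac{1}{2}\right) \left(-1\right)\right) = d \frac{1}{2} = \frac{d}{2}$)
$t{\left(1 \right)} + j{\left(3 \right)} \left(-31\right) = 12 \cdot 1 + \frac{1}{2} \cdot 3 \left(-31\right) = 12 + \frac{3}{2} \left(-31\right) = 12 - \frac{93}{2} = - \frac{69}{2}$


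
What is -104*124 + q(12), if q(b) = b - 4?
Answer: -12888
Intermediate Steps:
q(b) = -4 + b
-104*124 + q(12) = -104*124 + (-4 + 12) = -12896 + 8 = -12888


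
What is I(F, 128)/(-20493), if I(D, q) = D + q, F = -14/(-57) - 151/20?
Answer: -137593/23362020 ≈ -0.0058896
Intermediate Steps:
F = -8327/1140 (F = -14*(-1/57) - 151*1/20 = 14/57 - 151/20 = -8327/1140 ≈ -7.3044)
I(F, 128)/(-20493) = (-8327/1140 + 128)/(-20493) = (137593/1140)*(-1/20493) = -137593/23362020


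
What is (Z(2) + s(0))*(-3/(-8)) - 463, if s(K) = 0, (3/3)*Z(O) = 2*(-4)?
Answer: -466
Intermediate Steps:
Z(O) = -8 (Z(O) = 2*(-4) = -8)
(Z(2) + s(0))*(-3/(-8)) - 463 = (-8 + 0)*(-3/(-8)) - 463 = -(-24)*(-1)/8 - 463 = -8*3/8 - 463 = -3 - 463 = -466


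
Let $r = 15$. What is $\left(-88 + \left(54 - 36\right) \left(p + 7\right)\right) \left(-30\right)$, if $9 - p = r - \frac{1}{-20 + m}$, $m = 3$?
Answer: $\frac{36240}{17} \approx 2131.8$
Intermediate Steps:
$p = - \frac{103}{17}$ ($p = 9 - \left(15 - \frac{1}{-20 + 3}\right) = 9 - \left(15 - \frac{1}{-17}\right) = 9 - \left(15 - - \frac{1}{17}\right) = 9 - \left(15 + \frac{1}{17}\right) = 9 - \frac{256}{17} = - \frac{103}{17} \approx -6.0588$)
$\left(-88 + \left(54 - 36\right) \left(p + 7\right)\right) \left(-30\right) = \left(-88 + \left(54 - 36\right) \left(- \frac{103}{17} + 7\right)\right) \left(-30\right) = \left(-88 + 18 \cdot \frac{16}{17}\right) \left(-30\right) = \left(-88 + \frac{288}{17}\right) \left(-30\right) = \left(- \frac{1208}{17}\right) \left(-30\right) = \frac{36240}{17}$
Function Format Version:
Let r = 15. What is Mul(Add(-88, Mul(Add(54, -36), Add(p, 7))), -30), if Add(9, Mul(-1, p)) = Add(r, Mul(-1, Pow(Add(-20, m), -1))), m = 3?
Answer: Rational(36240, 17) ≈ 2131.8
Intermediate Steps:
p = Rational(-103, 17) (p = Add(9, Mul(-1, Add(15, Mul(-1, Pow(Add(-20, 3), -1))))) = Add(9, Mul(-1, Add(15, Mul(-1, Pow(-17, -1))))) = Add(9, Mul(-1, Add(15, Mul(-1, Rational(-1, 17))))) = Add(9, Mul(-1, Add(15, Rational(1, 17)))) = Add(9, Mul(-1, Rational(256, 17))) = Add(9, Rational(-256, 17)) = Rational(-103, 17) ≈ -6.0588)
Mul(Add(-88, Mul(Add(54, -36), Add(p, 7))), -30) = Mul(Add(-88, Mul(Add(54, -36), Add(Rational(-103, 17), 7))), -30) = Mul(Add(-88, Mul(18, Rational(16, 17))), -30) = Mul(Add(-88, Rational(288, 17)), -30) = Mul(Rational(-1208, 17), -30) = Rational(36240, 17)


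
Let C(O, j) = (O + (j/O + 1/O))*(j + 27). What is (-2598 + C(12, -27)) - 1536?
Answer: -4134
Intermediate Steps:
C(O, j) = (27 + j)*(O + 1/O + j/O) (C(O, j) = (O + (j/O + 1/O))*(27 + j) = (O + (1/O + j/O))*(27 + j) = (O + 1/O + j/O)*(27 + j) = (27 + j)*(O + 1/O + j/O))
(-2598 + C(12, -27)) - 1536 = (-2598 + (27 + (-27)² + 28*(-27) + 12²*(27 - 27))/12) - 1536 = (-2598 + (27 + 729 - 756 + 144*0)/12) - 1536 = (-2598 + (27 + 729 - 756 + 0)/12) - 1536 = (-2598 + (1/12)*0) - 1536 = (-2598 + 0) - 1536 = -2598 - 1536 = -4134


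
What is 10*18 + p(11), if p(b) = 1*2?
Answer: 182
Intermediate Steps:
p(b) = 2
10*18 + p(11) = 10*18 + 2 = 180 + 2 = 182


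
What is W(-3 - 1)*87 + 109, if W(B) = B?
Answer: -239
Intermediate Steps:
W(-3 - 1)*87 + 109 = (-3 - 1)*87 + 109 = -4*87 + 109 = -348 + 109 = -239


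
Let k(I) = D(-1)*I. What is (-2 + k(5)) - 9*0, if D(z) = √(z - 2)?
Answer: -2 + 5*I*√3 ≈ -2.0 + 8.6602*I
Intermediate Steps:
D(z) = √(-2 + z)
k(I) = I*I*√3 (k(I) = √(-2 - 1)*I = √(-3)*I = (I*√3)*I = I*I*√3)
(-2 + k(5)) - 9*0 = (-2 + I*5*√3) - 9*0 = (-2 + 5*I*√3) + 0 = -2 + 5*I*√3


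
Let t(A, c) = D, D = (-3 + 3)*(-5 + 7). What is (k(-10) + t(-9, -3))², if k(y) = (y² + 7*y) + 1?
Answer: 961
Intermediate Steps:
D = 0 (D = 0*2 = 0)
t(A, c) = 0
k(y) = 1 + y² + 7*y
(k(-10) + t(-9, -3))² = ((1 + (-10)² + 7*(-10)) + 0)² = ((1 + 100 - 70) + 0)² = (31 + 0)² = 31² = 961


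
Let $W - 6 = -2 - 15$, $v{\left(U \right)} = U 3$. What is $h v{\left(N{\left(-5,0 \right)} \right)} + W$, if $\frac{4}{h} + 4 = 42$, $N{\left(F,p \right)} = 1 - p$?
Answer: $- \frac{203}{19} \approx -10.684$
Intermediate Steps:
$h = \frac{2}{19}$ ($h = \frac{4}{-4 + 42} = \frac{4}{38} = 4 \cdot \frac{1}{38} = \frac{2}{19} \approx 0.10526$)
$v{\left(U \right)} = 3 U$
$W = -11$ ($W = 6 - 17 = -11$)
$h v{\left(N{\left(-5,0 \right)} \right)} + W = \frac{2 \cdot 3 \left(1 - 0\right)}{19} - 11 = \frac{2 \cdot 3 \left(1 + 0\right)}{19} - 11 = \frac{2 \cdot 3 \cdot 1}{19} - 11 = \frac{2}{19} \cdot 3 - 11 = \frac{6}{19} - 11 = - \frac{203}{19}$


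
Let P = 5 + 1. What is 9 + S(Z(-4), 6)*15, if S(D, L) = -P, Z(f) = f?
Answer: -81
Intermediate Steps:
P = 6
S(D, L) = -6 (S(D, L) = -1*6 = -6)
9 + S(Z(-4), 6)*15 = 9 - 6*15 = 9 - 90 = -81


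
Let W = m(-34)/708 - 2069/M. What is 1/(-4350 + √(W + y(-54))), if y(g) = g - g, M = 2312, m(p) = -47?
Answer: -1780124400/7743541533379 - 34*I*√139256166/7743541533379 ≈ -0.00022989 - 5.1814e-8*I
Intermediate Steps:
y(g) = 0
W = -393379/409224 (W = -47/708 - 2069/2312 = -393379/409224 ≈ -0.96128)
1/(-4350 + √(W + y(-54))) = 1/(-4350 + √(-393379/409224 + 0)) = 1/(-4350 + √(-393379/409224)) = 1/(-4350 + I*√139256166/12036)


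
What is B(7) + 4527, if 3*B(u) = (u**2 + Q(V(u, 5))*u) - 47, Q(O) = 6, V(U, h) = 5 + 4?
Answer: 13625/3 ≈ 4541.7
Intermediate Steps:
V(U, h) = 9
B(u) = -47/3 + 2*u + u**2/3 (B(u) = ((u**2 + 6*u) - 47)/3 = (-47 + u**2 + 6*u)/3 = -47/3 + 2*u + u**2/3)
B(7) + 4527 = (-47/3 + 2*7 + (1/3)*7**2) + 4527 = (-47/3 + 14 + (1/3)*49) + 4527 = (-47/3 + 14 + 49/3) + 4527 = 44/3 + 4527 = 13625/3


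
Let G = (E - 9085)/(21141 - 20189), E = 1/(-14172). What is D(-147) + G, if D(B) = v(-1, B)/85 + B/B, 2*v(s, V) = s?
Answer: -576701201/67458720 ≈ -8.5490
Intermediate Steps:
E = -1/14172 ≈ -7.0562e-5
v(s, V) = s/2
G = -128752621/13491744 (G = (-1/14172 - 9085)/(21141 - 20189) = -128752621/14172/952 = -128752621/14172*1/952 = -128752621/13491744 ≈ -9.5431)
D(B) = 169/170 (D(B) = ((1/2)*(-1))/85 + B/B = -1/2*1/85 + 1 = -1/170 + 1 = 169/170)
D(-147) + G = 169/170 - 128752621/13491744 = -576701201/67458720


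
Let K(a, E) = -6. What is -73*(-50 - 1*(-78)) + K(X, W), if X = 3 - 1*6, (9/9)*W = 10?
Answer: -2050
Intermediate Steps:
W = 10
X = -3 (X = 3 - 6 = -3)
-73*(-50 - 1*(-78)) + K(X, W) = -73*(-50 - 1*(-78)) - 6 = -73*(-50 + 78) - 6 = -73*28 - 6 = -2044 - 6 = -2050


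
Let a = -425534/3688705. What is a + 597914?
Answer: 2205527935836/3688705 ≈ 5.9791e+5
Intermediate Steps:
a = -425534/3688705 (a = -425534*1/3688705 = -425534/3688705 ≈ -0.11536)
a + 597914 = -425534/3688705 + 597914 = 2205527935836/3688705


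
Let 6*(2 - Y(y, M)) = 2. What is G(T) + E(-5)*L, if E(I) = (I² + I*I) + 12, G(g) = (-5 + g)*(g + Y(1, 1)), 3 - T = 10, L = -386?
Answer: -23868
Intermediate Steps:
Y(y, M) = 5/3 (Y(y, M) = 2 - ⅙*2 = 2 - ⅓ = 5/3)
T = -7 (T = 3 - 1*10 = 3 - 10 = -7)
G(g) = (-5 + g)*(5/3 + g) (G(g) = (-5 + g)*(g + 5/3) = (-5 + g)*(5/3 + g))
E(I) = 12 + 2*I² (E(I) = (I² + I²) + 12 = 2*I² + 12 = 12 + 2*I²)
G(T) + E(-5)*L = (-25/3 + (-7)² - 10/3*(-7)) + (12 + 2*(-5)²)*(-386) = (-25/3 + 49 + 70/3) + (12 + 2*25)*(-386) = 64 + (12 + 50)*(-386) = 64 + 62*(-386) = 64 - 23932 = -23868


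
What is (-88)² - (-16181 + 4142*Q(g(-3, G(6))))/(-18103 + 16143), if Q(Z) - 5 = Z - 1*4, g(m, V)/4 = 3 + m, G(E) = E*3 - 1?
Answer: 15166201/1960 ≈ 7737.9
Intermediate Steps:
G(E) = -1 + 3*E (G(E) = 3*E - 1 = -1 + 3*E)
g(m, V) = 12 + 4*m (g(m, V) = 4*(3 + m) = 12 + 4*m)
Q(Z) = 1 + Z (Q(Z) = 5 + (Z - 1*4) = 5 + (Z - 4) = 5 + (-4 + Z) = 1 + Z)
(-88)² - (-16181 + 4142*Q(g(-3, G(6))))/(-18103 + 16143) = (-88)² - (-16181 + 4142*(1 + (12 + 4*(-3))))/(-18103 + 16143) = 7744 - (-16181 + 4142*(1 + (12 - 12)))/(-1960) = 7744 - (-16181 + 4142*(1 + 0))*(-1)/1960 = 7744 - (-16181 + 4142*1)*(-1)/1960 = 7744 - (-16181 + 4142)*(-1)/1960 = 7744 - (-12039)*(-1)/1960 = 7744 - 1*12039/1960 = 7744 - 12039/1960 = 15166201/1960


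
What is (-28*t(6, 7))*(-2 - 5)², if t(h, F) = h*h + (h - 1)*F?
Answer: -97412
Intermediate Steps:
t(h, F) = h² + F*(-1 + h) (t(h, F) = h² + (-1 + h)*F = h² + F*(-1 + h))
(-28*t(6, 7))*(-2 - 5)² = (-28*(6² - 1*7 + 7*6))*(-2 - 5)² = -28*(36 - 7 + 42)*(-7)² = -28*71*49 = -1988*49 = -97412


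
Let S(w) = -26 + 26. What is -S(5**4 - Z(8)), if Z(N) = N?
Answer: 0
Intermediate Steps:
S(w) = 0
-S(5**4 - Z(8)) = -1*0 = 0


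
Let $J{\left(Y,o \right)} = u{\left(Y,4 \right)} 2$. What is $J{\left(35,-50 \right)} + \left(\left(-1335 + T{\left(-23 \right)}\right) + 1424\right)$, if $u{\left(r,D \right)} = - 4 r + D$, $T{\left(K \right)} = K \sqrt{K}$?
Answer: $-183 - 23 i \sqrt{23} \approx -183.0 - 110.3 i$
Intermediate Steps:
$T{\left(K \right)} = K^{\frac{3}{2}}$
$u{\left(r,D \right)} = D - 4 r$
$J{\left(Y,o \right)} = 8 - 8 Y$ ($J{\left(Y,o \right)} = \left(4 - 4 Y\right) 2 = 8 - 8 Y$)
$J{\left(35,-50 \right)} + \left(\left(-1335 + T{\left(-23 \right)}\right) + 1424\right) = \left(8 - 280\right) + \left(\left(-1335 + \left(-23\right)^{\frac{3}{2}}\right) + 1424\right) = \left(8 - 280\right) + \left(\left(-1335 - 23 i \sqrt{23}\right) + 1424\right) = -272 + \left(89 - 23 i \sqrt{23}\right) = -183 - 23 i \sqrt{23}$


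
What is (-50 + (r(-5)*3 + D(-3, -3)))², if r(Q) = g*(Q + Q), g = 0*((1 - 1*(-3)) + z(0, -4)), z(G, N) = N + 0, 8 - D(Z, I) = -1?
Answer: 1681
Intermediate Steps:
D(Z, I) = 9 (D(Z, I) = 8 - 1*(-1) = 8 + 1 = 9)
z(G, N) = N
g = 0 (g = 0*((1 - 1*(-3)) - 4) = 0*((1 + 3) - 4) = 0*(4 - 4) = 0*0 = 0)
r(Q) = 0 (r(Q) = 0*(Q + Q) = 0*(2*Q) = 0)
(-50 + (r(-5)*3 + D(-3, -3)))² = (-50 + (0*3 + 9))² = (-50 + (0 + 9))² = (-50 + 9)² = (-41)² = 1681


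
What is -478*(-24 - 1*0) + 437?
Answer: 11909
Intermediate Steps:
-478*(-24 - 1*0) + 437 = -478*(-24 + 0) + 437 = -478*(-24) + 437 = 11472 + 437 = 11909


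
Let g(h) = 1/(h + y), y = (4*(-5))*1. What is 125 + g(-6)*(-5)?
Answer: 3255/26 ≈ 125.19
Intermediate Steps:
y = -20 (y = -20*1 = -20)
g(h) = 1/(-20 + h) (g(h) = 1/(h - 20) = 1/(-20 + h))
125 + g(-6)*(-5) = 125 - 5/(-20 - 6) = 125 - 5/(-26) = 125 - 1/26*(-5) = 125 + 5/26 = 3255/26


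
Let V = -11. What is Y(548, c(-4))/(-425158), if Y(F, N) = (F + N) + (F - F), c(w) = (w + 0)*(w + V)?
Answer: -304/212579 ≈ -0.0014301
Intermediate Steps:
c(w) = w*(-11 + w) (c(w) = (w + 0)*(w - 11) = w*(-11 + w))
Y(F, N) = F + N (Y(F, N) = (F + N) + 0 = F + N)
Y(548, c(-4))/(-425158) = (548 - 4*(-11 - 4))/(-425158) = (548 - 4*(-15))*(-1/425158) = (548 + 60)*(-1/425158) = 608*(-1/425158) = -304/212579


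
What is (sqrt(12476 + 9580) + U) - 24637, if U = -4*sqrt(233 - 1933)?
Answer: -24637 + 2*sqrt(5514) - 40*I*sqrt(17) ≈ -24489.0 - 164.92*I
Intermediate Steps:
U = -40*I*sqrt(17) ≈ -164.92*I
(sqrt(12476 + 9580) + U) - 24637 = (sqrt(12476 + 9580) - 40*I*sqrt(17)) - 24637 = (sqrt(22056) - 40*I*sqrt(17)) - 24637 = (2*sqrt(5514) - 40*I*sqrt(17)) - 24637 = -24637 + 2*sqrt(5514) - 40*I*sqrt(17)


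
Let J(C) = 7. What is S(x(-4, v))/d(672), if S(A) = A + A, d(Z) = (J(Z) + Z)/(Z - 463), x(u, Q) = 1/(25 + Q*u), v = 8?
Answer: -418/4753 ≈ -0.087945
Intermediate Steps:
d(Z) = (7 + Z)/(-463 + Z) (d(Z) = (7 + Z)/(Z - 463) = (7 + Z)/(-463 + Z))
S(A) = 2*A
S(x(-4, v))/d(672) = (2/(25 + 8*(-4)))/(((7 + 672)/(-463 + 672))) = (2/(25 - 32))/((679/209)) = (2/(-7))/(((1/209)*679)) = (2*(-⅐))/(679/209) = -2/7*209/679 = -418/4753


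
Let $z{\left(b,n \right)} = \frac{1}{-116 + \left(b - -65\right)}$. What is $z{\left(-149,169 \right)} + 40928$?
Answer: $\frac{8185599}{200} \approx 40928.0$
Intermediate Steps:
$z{\left(b,n \right)} = \frac{1}{-51 + b}$ ($z{\left(b,n \right)} = \frac{1}{-116 + \left(b + 65\right)} = \frac{1}{-116 + \left(65 + b\right)} = \frac{1}{-51 + b}$)
$z{\left(-149,169 \right)} + 40928 = \frac{1}{-51 - 149} + 40928 = \frac{1}{-200} + 40928 = - \frac{1}{200} + 40928 = \frac{8185599}{200}$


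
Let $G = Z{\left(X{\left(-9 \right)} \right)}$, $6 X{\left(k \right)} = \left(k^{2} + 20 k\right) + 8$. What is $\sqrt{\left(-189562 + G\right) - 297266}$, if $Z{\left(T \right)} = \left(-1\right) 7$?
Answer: $i \sqrt{486835} \approx 697.74 i$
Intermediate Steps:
$X{\left(k \right)} = \frac{4}{3} + \frac{k^{2}}{6} + \frac{10 k}{3}$ ($X{\left(k \right)} = \frac{\left(k^{2} + 20 k\right) + 8}{6} = \frac{8 + k^{2} + 20 k}{6} = \frac{4}{3} + \frac{k^{2}}{6} + \frac{10 k}{3}$)
$Z{\left(T \right)} = -7$
$G = -7$
$\sqrt{\left(-189562 + G\right) - 297266} = \sqrt{\left(-189562 - 7\right) - 297266} = \sqrt{-189569 - 297266} = \sqrt{-486835} = i \sqrt{486835}$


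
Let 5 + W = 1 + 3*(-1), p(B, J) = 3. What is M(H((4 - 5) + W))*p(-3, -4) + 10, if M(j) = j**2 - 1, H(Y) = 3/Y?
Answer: 475/64 ≈ 7.4219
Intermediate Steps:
W = -7 (W = -5 + (1 + 3*(-1)) = -5 + (1 - 3) = -5 - 2 = -7)
M(j) = -1 + j**2
M(H((4 - 5) + W))*p(-3, -4) + 10 = (-1 + (3/((4 - 5) - 7))**2)*3 + 10 = (-1 + (3/(-1 - 7))**2)*3 + 10 = (-1 + (3/(-8))**2)*3 + 10 = (-1 + (3*(-1/8))**2)*3 + 10 = (-1 + (-3/8)**2)*3 + 10 = (-1 + 9/64)*3 + 10 = -55/64*3 + 10 = -165/64 + 10 = 475/64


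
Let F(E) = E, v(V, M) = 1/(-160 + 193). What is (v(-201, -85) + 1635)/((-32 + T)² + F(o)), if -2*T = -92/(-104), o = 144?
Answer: 145897024/106766385 ≈ 1.3665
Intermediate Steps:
v(V, M) = 1/33
T = -23/52 (T = -(-46)/(-104) = -(-46)*(-1)/104 = -½*23/26 = -23/52 ≈ -0.44231)
(v(-201, -85) + 1635)/((-32 + T)² + F(o)) = (1/33 + 1635)/((-32 - 23/52)² + 144) = 53956/(33*((-1687/52)² + 144)) = 53956/(33*(2845969/2704 + 144)) = 53956/(33*(3235345/2704)) = (53956/33)*(2704/3235345) = 145897024/106766385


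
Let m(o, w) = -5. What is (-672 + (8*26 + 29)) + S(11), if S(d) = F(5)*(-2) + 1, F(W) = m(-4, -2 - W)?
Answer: -424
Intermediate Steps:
F(W) = -5
S(d) = 11 (S(d) = -5*(-2) + 1 = 10 + 1 = 11)
(-672 + (8*26 + 29)) + S(11) = (-672 + (8*26 + 29)) + 11 = (-672 + (208 + 29)) + 11 = (-672 + 237) + 11 = -435 + 11 = -424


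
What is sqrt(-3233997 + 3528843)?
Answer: sqrt(294846) ≈ 543.00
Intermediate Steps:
sqrt(-3233997 + 3528843) = sqrt(294846)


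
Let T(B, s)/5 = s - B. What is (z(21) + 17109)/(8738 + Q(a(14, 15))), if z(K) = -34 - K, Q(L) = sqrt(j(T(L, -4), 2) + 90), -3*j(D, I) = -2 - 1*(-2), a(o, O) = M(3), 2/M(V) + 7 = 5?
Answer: 74508926/38176277 - 25581*sqrt(10)/38176277 ≈ 1.9496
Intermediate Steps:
M(V) = -1 (M(V) = 2/(-7 + 5) = 2/(-2) = 2*(-1/2) = -1)
T(B, s) = -5*B + 5*s (T(B, s) = 5*(s - B) = -5*B + 5*s)
a(o, O) = -1
j(D, I) = 0 (j(D, I) = -(-2 - 1*(-2))/3 = -(-2 + 2)/3 = -1/3*0 = 0)
Q(L) = 3*sqrt(10) (Q(L) = sqrt(0 + 90) = sqrt(90) = 3*sqrt(10))
(z(21) + 17109)/(8738 + Q(a(14, 15))) = ((-34 - 1*21) + 17109)/(8738 + 3*sqrt(10)) = ((-34 - 21) + 17109)/(8738 + 3*sqrt(10)) = (-55 + 17109)/(8738 + 3*sqrt(10)) = 17054/(8738 + 3*sqrt(10))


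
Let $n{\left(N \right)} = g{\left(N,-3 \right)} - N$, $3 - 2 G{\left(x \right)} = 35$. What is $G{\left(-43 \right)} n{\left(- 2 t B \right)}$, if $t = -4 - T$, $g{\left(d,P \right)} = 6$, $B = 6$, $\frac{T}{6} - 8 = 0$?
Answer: $9888$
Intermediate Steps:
$T = 48$ ($T = 48 + 6 \cdot 0 = 48 + 0 = 48$)
$G{\left(x \right)} = -16$ ($G{\left(x \right)} = \frac{3}{2} - \frac{35}{2} = -16$)
$t = -52$ ($t = -4 - 48 = -52$)
$n{\left(N \right)} = 6 - N$
$G{\left(-43 \right)} n{\left(- 2 t B \right)} = - 16 \left(6 - \left(-2\right) \left(-52\right) 6\right) = - 16 \left(6 - 104 \cdot 6\right) = - 16 \left(6 - 624\right) = \left(-16\right) \left(-618\right) = 9888$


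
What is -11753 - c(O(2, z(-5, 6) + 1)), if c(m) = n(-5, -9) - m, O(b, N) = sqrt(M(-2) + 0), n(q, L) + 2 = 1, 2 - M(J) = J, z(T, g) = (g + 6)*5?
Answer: -11750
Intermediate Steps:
z(T, g) = 30 + 5*g (z(T, g) = (6 + g)*5 = 30 + 5*g)
M(J) = 2 - J
n(q, L) = -1 (n(q, L) = -2 + 1 = -1)
O(b, N) = 2 (O(b, N) = sqrt((2 - 1*(-2)) + 0) = sqrt((2 + 2) + 0) = sqrt(4 + 0) = sqrt(4) = 2)
c(m) = -1 - m
-11753 - c(O(2, z(-5, 6) + 1)) = -11753 - (-1 - 1*2) = -11753 - (-1 - 2) = -11753 - 1*(-3) = -11753 + 3 = -11750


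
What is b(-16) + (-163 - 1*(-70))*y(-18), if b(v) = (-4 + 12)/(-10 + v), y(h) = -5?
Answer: 6041/13 ≈ 464.69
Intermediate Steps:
b(v) = 8/(-10 + v)
b(-16) + (-163 - 1*(-70))*y(-18) = 8/(-10 - 16) + (-163 - 1*(-70))*(-5) = 8/(-26) + (-163 + 70)*(-5) = 8*(-1/26) - 93*(-5) = -4/13 + 465 = 6041/13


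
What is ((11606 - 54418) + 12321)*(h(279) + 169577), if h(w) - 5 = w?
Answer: -5179231751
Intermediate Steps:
h(w) = 5 + w
((11606 - 54418) + 12321)*(h(279) + 169577) = ((11606 - 54418) + 12321)*((5 + 279) + 169577) = (-42812 + 12321)*(284 + 169577) = -30491*169861 = -5179231751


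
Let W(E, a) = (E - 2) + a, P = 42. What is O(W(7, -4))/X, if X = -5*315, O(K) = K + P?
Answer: -43/1575 ≈ -0.027302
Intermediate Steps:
W(E, a) = -2 + E + a (W(E, a) = (-2 + E) + a = -2 + E + a)
O(K) = 42 + K (O(K) = K + 42 = 42 + K)
X = -1575
O(W(7, -4))/X = (42 + (-2 + 7 - 4))/(-1575) = (42 + 1)*(-1/1575) = 43*(-1/1575) = -43/1575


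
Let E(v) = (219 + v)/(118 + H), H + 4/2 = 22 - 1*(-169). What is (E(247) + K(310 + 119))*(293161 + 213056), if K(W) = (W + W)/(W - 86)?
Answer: 214253307948/105301 ≈ 2.0347e+6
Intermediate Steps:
H = 189 (H = -2 + (22 - 1*(-169)) = -2 + (22 + 169) = -2 + 191 = 189)
K(W) = 2*W/(-86 + W) (K(W) = (2*W)/(-86 + W) = 2*W/(-86 + W))
E(v) = 219/307 + v/307 (E(v) = (219 + v)/(118 + 189) = (219 + v)/307 = (219 + v)*(1/307) = 219/307 + v/307)
(E(247) + K(310 + 119))*(293161 + 213056) = ((219/307 + (1/307)*247) + 2*(310 + 119)/(-86 + (310 + 119)))*(293161 + 213056) = ((219/307 + 247/307) + 2*429/(-86 + 429))*506217 = (466/307 + 2*429/343)*506217 = (466/307 + 2*429*(1/343))*506217 = (466/307 + 858/343)*506217 = (423244/105301)*506217 = 214253307948/105301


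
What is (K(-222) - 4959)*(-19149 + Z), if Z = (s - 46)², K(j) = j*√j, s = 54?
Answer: 94642515 + 4236870*I*√222 ≈ 9.4643e+7 + 6.3128e+7*I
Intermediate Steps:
K(j) = j^(3/2)
Z = 64 (Z = (54 - 46)² = 8² = 64)
(K(-222) - 4959)*(-19149 + Z) = ((-222)^(3/2) - 4959)*(-19149 + 64) = (-222*I*√222 - 4959)*(-19085) = (-4959 - 222*I*√222)*(-19085) = 94642515 + 4236870*I*√222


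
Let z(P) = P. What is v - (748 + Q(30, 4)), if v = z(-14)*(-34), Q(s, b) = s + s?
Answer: -332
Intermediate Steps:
Q(s, b) = 2*s
v = 476 (v = -14*(-34) = 476)
v - (748 + Q(30, 4)) = 476 - (748 + 2*30) = 476 - (748 + 60) = 476 - 1*808 = 476 - 808 = -332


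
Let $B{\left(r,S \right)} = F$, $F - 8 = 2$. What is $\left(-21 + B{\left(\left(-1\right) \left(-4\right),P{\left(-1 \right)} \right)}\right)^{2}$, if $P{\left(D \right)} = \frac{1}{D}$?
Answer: $121$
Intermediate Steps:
$F = 10$ ($F = 8 + 2 = 10$)
$B{\left(r,S \right)} = 10$
$\left(-21 + B{\left(\left(-1\right) \left(-4\right),P{\left(-1 \right)} \right)}\right)^{2} = \left(-21 + 10\right)^{2} = \left(-11\right)^{2} = 121$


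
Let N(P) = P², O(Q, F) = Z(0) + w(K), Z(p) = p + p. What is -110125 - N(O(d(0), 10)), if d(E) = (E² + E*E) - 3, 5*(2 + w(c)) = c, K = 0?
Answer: -110129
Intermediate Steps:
w(c) = -2 + c/5
d(E) = -3 + 2*E² (d(E) = (E² + E²) - 3 = 2*E² - 3 = -3 + 2*E²)
Z(p) = 2*p
O(Q, F) = -2 (O(Q, F) = 2*0 + (-2 + (⅕)*0) = 0 + (-2 + 0) = 0 - 2 = -2)
-110125 - N(O(d(0), 10)) = -110125 - 1*(-2)² = -110125 - 1*4 = -110125 - 4 = -110129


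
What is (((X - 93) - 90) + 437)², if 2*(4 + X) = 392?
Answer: 198916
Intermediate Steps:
X = 192 (X = -4 + (½)*392 = -4 + 196 = 192)
(((X - 93) - 90) + 437)² = (((192 - 93) - 90) + 437)² = ((99 - 90) + 437)² = (9 + 437)² = 446² = 198916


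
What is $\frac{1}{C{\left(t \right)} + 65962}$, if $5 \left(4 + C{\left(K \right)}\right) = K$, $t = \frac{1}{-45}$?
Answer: $\frac{225}{14840549} \approx 1.5161 \cdot 10^{-5}$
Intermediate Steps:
$t = - \frac{1}{45} \approx -0.022222$
$C{\left(K \right)} = -4 + \frac{K}{5}$
$\frac{1}{C{\left(t \right)} + 65962} = \frac{1}{\left(-4 + \frac{1}{5} \left(- \frac{1}{45}\right)\right) + 65962} = \frac{1}{\left(-4 - \frac{1}{225}\right) + 65962} = \frac{1}{- \frac{901}{225} + 65962} = \frac{1}{\frac{14840549}{225}} = \frac{225}{14840549}$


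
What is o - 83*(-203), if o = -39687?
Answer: -22838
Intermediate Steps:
o - 83*(-203) = -39687 - 83*(-203) = -39687 - 1*(-16849) = -39687 + 16849 = -22838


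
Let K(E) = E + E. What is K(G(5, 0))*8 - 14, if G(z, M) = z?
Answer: 66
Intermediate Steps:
K(E) = 2*E
K(G(5, 0))*8 - 14 = (2*5)*8 - 14 = 10*8 - 14 = 80 - 14 = 66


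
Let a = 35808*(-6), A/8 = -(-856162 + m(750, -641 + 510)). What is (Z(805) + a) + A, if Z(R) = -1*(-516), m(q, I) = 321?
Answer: 6632396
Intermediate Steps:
Z(R) = 516
A = 6846728 (A = 8*(-(-856162 + 321)) = 8*(-1*(-855841)) = 8*855841 = 6846728)
a = -214848
(Z(805) + a) + A = (516 - 214848) + 6846728 = -214332 + 6846728 = 6632396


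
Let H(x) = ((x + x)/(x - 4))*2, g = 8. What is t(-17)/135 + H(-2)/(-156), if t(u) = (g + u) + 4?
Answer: -16/351 ≈ -0.045584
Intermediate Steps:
H(x) = 4*x/(-4 + x) (H(x) = ((2*x)/(-4 + x))*2 = (2*x/(-4 + x))*2 = 4*x/(-4 + x))
t(u) = 12 + u (t(u) = (8 + u) + 4 = 12 + u)
t(-17)/135 + H(-2)/(-156) = (12 - 17)/135 + (4*(-2)/(-4 - 2))/(-156) = -5*1/135 + (4*(-2)/(-6))*(-1/156) = -1/27 + (4*(-2)*(-⅙))*(-1/156) = -1/27 + (4/3)*(-1/156) = -1/27 - 1/117 = -16/351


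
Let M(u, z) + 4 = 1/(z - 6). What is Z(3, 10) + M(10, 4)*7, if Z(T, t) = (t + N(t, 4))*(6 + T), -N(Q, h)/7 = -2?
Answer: 369/2 ≈ 184.50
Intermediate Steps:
N(Q, h) = 14 (N(Q, h) = -7*(-2) = 14)
M(u, z) = -4 + 1/(-6 + z) (M(u, z) = -4 + 1/(z - 6) = -4 + 1/(-6 + z))
Z(T, t) = (6 + T)*(14 + t) (Z(T, t) = (t + 14)*(6 + T) = (14 + t)*(6 + T) = (6 + T)*(14 + t))
Z(3, 10) + M(10, 4)*7 = (84 + 6*10 + 14*3 + 3*10) + ((25 - 4*4)/(-6 + 4))*7 = (84 + 60 + 42 + 30) + ((25 - 16)/(-2))*7 = 216 - 1/2*9*7 = 216 - 9/2*7 = 216 - 63/2 = 369/2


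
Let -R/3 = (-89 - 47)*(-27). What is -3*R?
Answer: 33048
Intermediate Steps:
R = -11016 (R = -3*(-89 - 47)*(-27) = -(-408)*(-27) = -3*3672 = -11016)
-3*R = -3*(-11016) = 33048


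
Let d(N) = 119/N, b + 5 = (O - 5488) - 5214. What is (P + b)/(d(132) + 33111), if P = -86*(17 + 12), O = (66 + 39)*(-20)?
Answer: -2019732/4370771 ≈ -0.46210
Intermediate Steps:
O = -2100 (O = 105*(-20) = -2100)
P = -2494 (P = -86*29 = -2494)
b = -12807 (b = -5 + ((-2100 - 5488) - 5214) = -5 + (-7588 - 5214) = -5 - 12802 = -12807)
(P + b)/(d(132) + 33111) = (-2494 - 12807)/(119/132 + 33111) = -15301/(119*(1/132) + 33111) = -15301/(119/132 + 33111) = -15301/4370771/132 = -15301*132/4370771 = -2019732/4370771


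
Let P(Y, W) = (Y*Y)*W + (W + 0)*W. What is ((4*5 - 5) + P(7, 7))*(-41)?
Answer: -16687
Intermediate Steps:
P(Y, W) = W**2 + W*Y**2 (P(Y, W) = Y**2*W + W*W = W*Y**2 + W**2 = W**2 + W*Y**2)
((4*5 - 5) + P(7, 7))*(-41) = ((4*5 - 5) + 7*(7 + 7**2))*(-41) = ((20 - 5) + 7*(7 + 49))*(-41) = (15 + 7*56)*(-41) = (15 + 392)*(-41) = 407*(-41) = -16687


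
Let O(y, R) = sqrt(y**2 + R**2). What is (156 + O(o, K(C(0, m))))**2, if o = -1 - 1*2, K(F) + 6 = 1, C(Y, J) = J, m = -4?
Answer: (156 + sqrt(34))**2 ≈ 26189.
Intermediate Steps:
K(F) = -5 (K(F) = -6 + 1 = -5)
o = -3 (o = -1 - 2 = -3)
O(y, R) = sqrt(R**2 + y**2)
(156 + O(o, K(C(0, m))))**2 = (156 + sqrt((-5)**2 + (-3)**2))**2 = (156 + sqrt(25 + 9))**2 = (156 + sqrt(34))**2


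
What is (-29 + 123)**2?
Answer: 8836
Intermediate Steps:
(-29 + 123)**2 = 94**2 = 8836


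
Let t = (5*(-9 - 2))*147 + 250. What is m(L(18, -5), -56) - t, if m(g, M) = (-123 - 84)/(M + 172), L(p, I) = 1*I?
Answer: 908653/116 ≈ 7833.2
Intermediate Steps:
L(p, I) = I
m(g, M) = -207/(172 + M)
t = -7835 (t = (5*(-11))*147 + 250 = -55*147 + 250 = -8085 + 250 = -7835)
m(L(18, -5), -56) - t = -207/(172 - 56) - 1*(-7835) = -207/116 + 7835 = 908653/116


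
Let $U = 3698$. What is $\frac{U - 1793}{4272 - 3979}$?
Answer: $\frac{1905}{293} \approx 6.5017$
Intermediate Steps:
$\frac{U - 1793}{4272 - 3979} = \frac{3698 - 1793}{4272 - 3979} = \frac{1905}{293}$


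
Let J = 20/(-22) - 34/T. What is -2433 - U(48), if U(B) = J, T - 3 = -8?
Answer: -134139/55 ≈ -2438.9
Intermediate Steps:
T = -5 (T = 3 - 8 = -5)
J = 324/55 (J = 20/(-22) - 34/(-5) = 20*(-1/22) - 34*(-⅕) = -10/11 + 34/5 = 324/55 ≈ 5.8909)
U(B) = 324/55
-2433 - U(48) = -2433 - 1*324/55 = -2433 - 324/55 = -134139/55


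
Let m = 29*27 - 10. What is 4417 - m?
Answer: 3644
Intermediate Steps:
m = 773 (m = 783 - 10 = 773)
4417 - m = 4417 - 1*773 = 4417 - 773 = 3644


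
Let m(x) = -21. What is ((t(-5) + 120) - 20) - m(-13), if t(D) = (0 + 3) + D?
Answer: 119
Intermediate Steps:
t(D) = 3 + D
((t(-5) + 120) - 20) - m(-13) = (((3 - 5) + 120) - 20) - 1*(-21) = ((-2 + 120) - 20) + 21 = (118 - 20) + 21 = 98 + 21 = 119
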